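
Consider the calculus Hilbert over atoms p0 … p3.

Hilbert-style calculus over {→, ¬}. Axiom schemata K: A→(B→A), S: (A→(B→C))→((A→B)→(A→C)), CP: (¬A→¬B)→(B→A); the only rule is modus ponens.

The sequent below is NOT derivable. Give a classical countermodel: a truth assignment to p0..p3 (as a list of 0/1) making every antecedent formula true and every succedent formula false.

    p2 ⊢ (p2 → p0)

Truth-table refutation:
  v=0000: Γ:[p2=F] Δ:[(p2 → p0)=T] refutes=False
  v=0001: Γ:[p2=F] Δ:[(p2 → p0)=T] refutes=False
  v=0010: Γ:[p2=T] Δ:[(p2 → p0)=F] refutes=True  ← countermodel

Result: [0, 0, 1, 0]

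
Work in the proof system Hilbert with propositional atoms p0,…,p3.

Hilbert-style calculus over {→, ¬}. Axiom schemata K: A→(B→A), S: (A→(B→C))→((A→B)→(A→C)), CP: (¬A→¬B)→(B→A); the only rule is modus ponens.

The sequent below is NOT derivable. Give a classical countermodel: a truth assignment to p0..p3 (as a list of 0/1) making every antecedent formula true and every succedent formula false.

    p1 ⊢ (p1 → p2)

Enumerate valuations to refute Γ ⊢ Δ:
  v=0000: Γ:[p1=F] Δ:[(p1 → p2)=T] refutes=False
  v=0001: Γ:[p1=F] Δ:[(p1 → p2)=T] refutes=False
  v=0010: Γ:[p1=F] Δ:[(p1 → p2)=T] refutes=False
  v=0011: Γ:[p1=F] Δ:[(p1 → p2)=T] refutes=False
  v=0100: Γ:[p1=T] Δ:[(p1 → p2)=F] refutes=True  ← countermodel

Result: [0, 1, 0, 0]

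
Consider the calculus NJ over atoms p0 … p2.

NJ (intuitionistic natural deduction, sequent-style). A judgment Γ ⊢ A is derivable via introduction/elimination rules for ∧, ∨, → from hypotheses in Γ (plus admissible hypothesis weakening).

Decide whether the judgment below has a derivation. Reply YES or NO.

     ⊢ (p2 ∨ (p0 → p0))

Proof tree:
[∨I₂]  ⊢ (p2 ∨ (p0 → p0))
  [→I]  ⊢ (p0 → p0)
    [Ax] p0 ⊢ p0

Result: YES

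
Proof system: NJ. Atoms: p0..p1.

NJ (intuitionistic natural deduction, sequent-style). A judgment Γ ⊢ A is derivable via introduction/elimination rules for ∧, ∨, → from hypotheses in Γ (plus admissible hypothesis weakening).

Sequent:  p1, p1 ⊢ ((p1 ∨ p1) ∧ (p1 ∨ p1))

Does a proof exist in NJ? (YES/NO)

Derivation (root first):
[Wk] p1, p1 ⊢ ((p1 ∨ p1) ∧ (p1 ∨ p1))
  [∧I] p1 ⊢ ((p1 ∨ p1) ∧ (p1 ∨ p1))
    [∨I₂] p1 ⊢ (p1 ∨ p1)
      [Ax] p1 ⊢ p1
    [∨I₂] p1 ⊢ (p1 ∨ p1)
      [Ax] p1 ⊢ p1

Result: YES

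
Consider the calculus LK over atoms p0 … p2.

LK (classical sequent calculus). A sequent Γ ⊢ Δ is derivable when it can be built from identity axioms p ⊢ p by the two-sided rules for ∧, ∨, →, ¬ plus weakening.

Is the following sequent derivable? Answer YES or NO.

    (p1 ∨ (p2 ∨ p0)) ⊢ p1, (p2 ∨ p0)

Derivation trace:
[∨L] (p1 ∨ (p2 ∨ p0)) ⊢ p1, (p2 ∨ p0)
  [Ax] p1 ⊢ p1
  [∨R] (p2 ∨ p0) ⊢ (p2 ∨ p0)
    [∨L] (p2 ∨ p0) ⊢ p2, p0
      [Ax] p2 ⊢ p2
      [Ax] p0 ⊢ p0

Result: YES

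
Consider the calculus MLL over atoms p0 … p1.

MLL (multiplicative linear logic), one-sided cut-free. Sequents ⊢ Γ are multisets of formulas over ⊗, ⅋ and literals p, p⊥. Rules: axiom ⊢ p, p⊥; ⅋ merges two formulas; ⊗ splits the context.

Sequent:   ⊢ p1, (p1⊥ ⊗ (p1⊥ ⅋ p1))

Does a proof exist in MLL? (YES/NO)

Derivation (root first):
[⊗]  ⊢ p1, (p1⊥ ⊗ (p1⊥ ⅋ p1))
  [Ax]  ⊢ p1, p1⊥
  [⅋]  ⊢ (p1⊥ ⅋ p1)
    [Ax]  ⊢ p1, p1⊥

Result: YES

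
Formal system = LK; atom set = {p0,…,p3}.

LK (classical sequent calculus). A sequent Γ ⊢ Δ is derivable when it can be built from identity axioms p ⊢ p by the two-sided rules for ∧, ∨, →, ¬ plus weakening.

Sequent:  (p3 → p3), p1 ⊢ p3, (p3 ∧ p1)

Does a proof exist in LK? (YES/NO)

Search for a countermodel by truth-table:
  v=0000: Γ:[(p3 → p3)=T, p1=F] Δ:[p3=F, (p3 ∧ p1)=F] refutes=False
  v=0001: Γ:[(p3 → p3)=T, p1=F] Δ:[p3=T, (p3 ∧ p1)=F] refutes=False
  v=0010: Γ:[(p3 → p3)=T, p1=F] Δ:[p3=F, (p3 ∧ p1)=F] refutes=False
  v=0011: Γ:[(p3 → p3)=T, p1=F] Δ:[p3=T, (p3 ∧ p1)=F] refutes=False
  v=0100: Γ:[(p3 → p3)=T, p1=T] Δ:[p3=F, (p3 ∧ p1)=F] refutes=True  ← countermodel

Result: NO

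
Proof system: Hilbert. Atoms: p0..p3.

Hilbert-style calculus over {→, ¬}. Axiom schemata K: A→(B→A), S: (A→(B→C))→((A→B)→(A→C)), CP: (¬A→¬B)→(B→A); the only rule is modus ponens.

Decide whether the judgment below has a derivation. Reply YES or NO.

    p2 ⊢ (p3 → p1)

Enumerate valuations to refute Γ ⊢ Δ:
  v=0000: Γ:[p2=F] Δ:[(p3 → p1)=T] refutes=False
  v=0001: Γ:[p2=F] Δ:[(p3 → p1)=F] refutes=False
  v=0010: Γ:[p2=T] Δ:[(p3 → p1)=T] refutes=False
  v=0011: Γ:[p2=T] Δ:[(p3 → p1)=F] refutes=True  ← countermodel

Result: NO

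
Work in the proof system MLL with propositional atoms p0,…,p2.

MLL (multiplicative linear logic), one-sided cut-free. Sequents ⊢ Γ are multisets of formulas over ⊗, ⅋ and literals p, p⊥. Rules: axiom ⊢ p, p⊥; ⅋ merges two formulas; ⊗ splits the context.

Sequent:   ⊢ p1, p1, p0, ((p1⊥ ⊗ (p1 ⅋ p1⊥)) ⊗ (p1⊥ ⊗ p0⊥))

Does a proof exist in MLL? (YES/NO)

Derivation (root first):
[⊗]  ⊢ p1, p1, p0, ((p1⊥ ⊗ (p1 ⅋ p1⊥)) ⊗ (p1⊥ ⊗ p0⊥))
  [⊗]  ⊢ p1, (p1⊥ ⊗ (p1 ⅋ p1⊥))
    [Ax]  ⊢ p1, p1⊥
    [⅋]  ⊢ (p1 ⅋ p1⊥)
      [Ax]  ⊢ p1, p1⊥
  [⊗]  ⊢ p1, p0, (p1⊥ ⊗ p0⊥)
    [Ax]  ⊢ p1, p1⊥
    [Ax]  ⊢ p0, p0⊥

Result: YES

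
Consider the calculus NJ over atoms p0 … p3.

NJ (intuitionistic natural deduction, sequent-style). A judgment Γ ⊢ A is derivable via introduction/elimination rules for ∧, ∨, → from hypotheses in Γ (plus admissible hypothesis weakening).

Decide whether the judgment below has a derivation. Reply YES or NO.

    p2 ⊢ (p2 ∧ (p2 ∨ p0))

Derivation trace:
[∧I] p2 ⊢ (p2 ∧ (p2 ∨ p0))
  [Ax] p2 ⊢ p2
  [∨I₁] p2 ⊢ (p2 ∨ p0)
    [Ax] p2 ⊢ p2

Result: YES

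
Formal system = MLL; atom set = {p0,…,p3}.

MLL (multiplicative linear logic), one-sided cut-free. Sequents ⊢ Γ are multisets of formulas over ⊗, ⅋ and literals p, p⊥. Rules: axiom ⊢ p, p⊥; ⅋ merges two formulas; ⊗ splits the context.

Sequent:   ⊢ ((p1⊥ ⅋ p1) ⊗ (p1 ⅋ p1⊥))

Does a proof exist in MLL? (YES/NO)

Proof tree:
[⊗]  ⊢ ((p1⊥ ⅋ p1) ⊗ (p1 ⅋ p1⊥))
  [⅋]  ⊢ (p1⊥ ⅋ p1)
    [Ax]  ⊢ p1, p1⊥
  [⅋]  ⊢ (p1 ⅋ p1⊥)
    [Ax]  ⊢ p1, p1⊥

Result: YES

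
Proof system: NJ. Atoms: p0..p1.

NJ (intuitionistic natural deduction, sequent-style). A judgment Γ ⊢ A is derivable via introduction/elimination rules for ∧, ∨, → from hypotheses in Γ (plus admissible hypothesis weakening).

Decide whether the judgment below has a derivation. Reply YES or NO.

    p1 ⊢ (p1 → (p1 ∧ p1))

Proof tree:
[→I] p1 ⊢ (p1 → (p1 ∧ p1))
  [Wk] p1, p1 ⊢ (p1 ∧ p1)
    [∧I] p1 ⊢ (p1 ∧ p1)
      [Ax] p1 ⊢ p1
      [Ax] p1 ⊢ p1

Result: YES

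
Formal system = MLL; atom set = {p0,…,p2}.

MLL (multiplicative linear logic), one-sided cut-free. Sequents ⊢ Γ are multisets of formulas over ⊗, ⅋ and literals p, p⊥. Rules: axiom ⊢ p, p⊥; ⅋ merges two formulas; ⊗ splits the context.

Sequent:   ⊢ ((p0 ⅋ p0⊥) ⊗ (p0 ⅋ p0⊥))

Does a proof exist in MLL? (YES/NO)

Proof tree:
[⊗]  ⊢ ((p0 ⅋ p0⊥) ⊗ (p0 ⅋ p0⊥))
  [⅋]  ⊢ (p0 ⅋ p0⊥)
    [Ax]  ⊢ p0, p0⊥
  [⅋]  ⊢ (p0 ⅋ p0⊥)
    [Ax]  ⊢ p0, p0⊥

Result: YES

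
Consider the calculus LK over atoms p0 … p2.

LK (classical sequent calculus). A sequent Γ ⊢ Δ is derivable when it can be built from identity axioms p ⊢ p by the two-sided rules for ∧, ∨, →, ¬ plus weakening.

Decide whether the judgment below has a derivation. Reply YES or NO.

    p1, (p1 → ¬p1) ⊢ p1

Derivation trace:
[WR] p1, (p1 → ¬p1) ⊢ p1
  [→L] p1, (p1 → ¬p1) ⊢ 
    [Ax] p1 ⊢ p1
    [¬L] p1, ¬p1 ⊢ 
      [Ax] p1 ⊢ p1

Result: YES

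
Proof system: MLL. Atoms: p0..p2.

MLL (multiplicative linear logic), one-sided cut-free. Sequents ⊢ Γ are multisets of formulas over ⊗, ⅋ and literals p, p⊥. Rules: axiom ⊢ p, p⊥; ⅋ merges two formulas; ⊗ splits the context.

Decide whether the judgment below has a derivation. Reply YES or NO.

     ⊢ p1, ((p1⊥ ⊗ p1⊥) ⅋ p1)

Proof tree:
[⅋]  ⊢ p1, ((p1⊥ ⊗ p1⊥) ⅋ p1)
  [⊗]  ⊢ p1, p1, (p1⊥ ⊗ p1⊥)
    [Ax]  ⊢ p1, p1⊥
    [Ax]  ⊢ p1, p1⊥

Result: YES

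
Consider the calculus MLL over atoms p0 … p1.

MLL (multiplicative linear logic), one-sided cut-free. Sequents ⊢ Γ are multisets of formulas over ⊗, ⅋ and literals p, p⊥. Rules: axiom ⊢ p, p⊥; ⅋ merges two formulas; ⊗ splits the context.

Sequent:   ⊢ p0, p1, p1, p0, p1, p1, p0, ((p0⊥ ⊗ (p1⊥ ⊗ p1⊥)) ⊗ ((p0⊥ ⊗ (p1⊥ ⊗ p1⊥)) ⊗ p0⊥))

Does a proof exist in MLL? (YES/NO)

Derivation (root first):
[⊗]  ⊢ p0, p1, p1, p0, p1, p1, p0, ((p0⊥ ⊗ (p1⊥ ⊗ p1⊥)) ⊗ ((p0⊥ ⊗ (p1⊥ ⊗ p1⊥)) ⊗ p0⊥))
  [⊗]  ⊢ p0, p1, p1, (p0⊥ ⊗ (p1⊥ ⊗ p1⊥))
    [Ax]  ⊢ p0, p0⊥
    [⊗]  ⊢ p1, p1, (p1⊥ ⊗ p1⊥)
      [Ax]  ⊢ p1, p1⊥
      [Ax]  ⊢ p1, p1⊥
  [⊗]  ⊢ p0, p1, p1, p0, ((p0⊥ ⊗ (p1⊥ ⊗ p1⊥)) ⊗ p0⊥)
    [⊗]  ⊢ p0, p1, p1, (p0⊥ ⊗ (p1⊥ ⊗ p1⊥))
      [Ax]  ⊢ p0, p0⊥
      [⊗]  ⊢ p1, p1, (p1⊥ ⊗ p1⊥)
        [Ax]  ⊢ p1, p1⊥
        [Ax]  ⊢ p1, p1⊥
    [Ax]  ⊢ p0, p0⊥

Result: YES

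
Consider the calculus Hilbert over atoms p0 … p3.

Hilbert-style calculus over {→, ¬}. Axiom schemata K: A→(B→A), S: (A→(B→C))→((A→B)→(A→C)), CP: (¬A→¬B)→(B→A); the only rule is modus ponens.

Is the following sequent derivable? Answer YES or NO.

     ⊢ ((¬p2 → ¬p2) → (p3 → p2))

Search for a countermodel by truth-table:
  v=0000: Γ:[] Δ:[((¬p2 → ¬p2) → (p3 → p2))=T] refutes=False
  v=0001: Γ:[] Δ:[((¬p2 → ¬p2) → (p3 → p2))=F] refutes=True  ← countermodel

Result: NO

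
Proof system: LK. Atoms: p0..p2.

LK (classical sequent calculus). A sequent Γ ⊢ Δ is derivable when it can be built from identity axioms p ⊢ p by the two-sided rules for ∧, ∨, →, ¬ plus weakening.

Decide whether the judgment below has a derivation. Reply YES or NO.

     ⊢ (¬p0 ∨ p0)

Derivation (root first):
[∨R]  ⊢ (¬p0 ∨ p0)
  [¬R]  ⊢ p0, ¬p0
    [Ax] p0 ⊢ p0

Result: YES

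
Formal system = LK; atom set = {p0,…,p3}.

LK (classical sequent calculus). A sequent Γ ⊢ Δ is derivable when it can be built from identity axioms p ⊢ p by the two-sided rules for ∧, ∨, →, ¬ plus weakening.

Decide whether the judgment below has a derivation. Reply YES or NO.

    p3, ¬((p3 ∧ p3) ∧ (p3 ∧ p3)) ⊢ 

Derivation (root first):
[¬L] p3, ¬((p3 ∧ p3) ∧ (p3 ∧ p3)) ⊢ 
  [∧R] p3 ⊢ ((p3 ∧ p3) ∧ (p3 ∧ p3))
    [∧R] p3 ⊢ (p3 ∧ p3)
      [Ax] p3 ⊢ p3
      [Ax] p3 ⊢ p3
    [∧R] p3 ⊢ (p3 ∧ p3)
      [Ax] p3 ⊢ p3
      [Ax] p3 ⊢ p3

Result: YES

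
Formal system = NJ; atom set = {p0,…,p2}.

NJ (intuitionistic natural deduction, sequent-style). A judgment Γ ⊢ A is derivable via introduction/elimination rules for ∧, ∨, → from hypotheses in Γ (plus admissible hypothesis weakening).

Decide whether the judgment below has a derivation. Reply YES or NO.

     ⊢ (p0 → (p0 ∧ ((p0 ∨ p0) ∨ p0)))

Derivation trace:
[→I]  ⊢ (p0 → (p0 ∧ ((p0 ∨ p0) ∨ p0)))
  [∧I] p0 ⊢ (p0 ∧ ((p0 ∨ p0) ∨ p0))
    [Ax] p0 ⊢ p0
    [∨I₁] p0 ⊢ ((p0 ∨ p0) ∨ p0)
      [∨I₁] p0 ⊢ (p0 ∨ p0)
        [Ax] p0 ⊢ p0

Result: YES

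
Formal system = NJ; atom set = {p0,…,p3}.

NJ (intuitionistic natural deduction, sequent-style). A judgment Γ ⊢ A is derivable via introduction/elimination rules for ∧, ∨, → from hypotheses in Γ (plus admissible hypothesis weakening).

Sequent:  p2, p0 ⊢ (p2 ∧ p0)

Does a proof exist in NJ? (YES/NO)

Derivation trace:
[→E] p2, p0 ⊢ (p2 ∧ p0)
  [→I] p2 ⊢ (p0 → (p2 ∧ p0))
    [∧I] p2, p0 ⊢ (p2 ∧ p0)
      [Ax] p2 ⊢ p2
      [Ax] p0 ⊢ p0
  [Ax] p0 ⊢ p0

Result: YES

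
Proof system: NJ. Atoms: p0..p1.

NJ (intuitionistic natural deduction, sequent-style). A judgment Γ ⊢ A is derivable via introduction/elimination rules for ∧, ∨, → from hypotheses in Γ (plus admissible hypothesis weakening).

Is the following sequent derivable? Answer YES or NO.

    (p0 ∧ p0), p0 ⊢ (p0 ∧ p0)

Proof tree:
[→E] (p0 ∧ p0), p0 ⊢ (p0 ∧ p0)
  [Wk] (p0 ∧ p0) ⊢ (p0 → (p0 ∧ p0))
    [→I]  ⊢ (p0 → (p0 ∧ p0))
      [∧I] p0 ⊢ (p0 ∧ p0)
        [Ax] p0 ⊢ p0
        [Ax] p0 ⊢ p0
  [Ax] p0 ⊢ p0

Result: YES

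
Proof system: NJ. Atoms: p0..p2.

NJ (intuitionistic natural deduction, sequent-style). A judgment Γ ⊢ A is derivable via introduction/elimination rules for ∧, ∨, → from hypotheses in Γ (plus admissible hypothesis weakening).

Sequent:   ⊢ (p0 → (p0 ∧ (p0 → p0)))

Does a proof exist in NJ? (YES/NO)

Proof tree:
[→I]  ⊢ (p0 → (p0 ∧ (p0 → p0)))
  [∧I] p0 ⊢ (p0 ∧ (p0 → p0))
    [Ax] p0 ⊢ p0
    [→I]  ⊢ (p0 → p0)
      [Ax] p0 ⊢ p0

Result: YES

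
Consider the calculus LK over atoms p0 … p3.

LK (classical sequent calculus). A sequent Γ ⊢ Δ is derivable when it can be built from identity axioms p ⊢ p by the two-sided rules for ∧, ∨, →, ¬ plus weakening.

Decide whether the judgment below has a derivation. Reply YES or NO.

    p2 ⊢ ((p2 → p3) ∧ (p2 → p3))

Search for a countermodel by truth-table:
  v=0000: Γ:[p2=F] Δ:[((p2 → p3) ∧ (p2 → p3))=T] refutes=False
  v=0001: Γ:[p2=F] Δ:[((p2 → p3) ∧ (p2 → p3))=T] refutes=False
  v=0010: Γ:[p2=T] Δ:[((p2 → p3) ∧ (p2 → p3))=F] refutes=True  ← countermodel

Result: NO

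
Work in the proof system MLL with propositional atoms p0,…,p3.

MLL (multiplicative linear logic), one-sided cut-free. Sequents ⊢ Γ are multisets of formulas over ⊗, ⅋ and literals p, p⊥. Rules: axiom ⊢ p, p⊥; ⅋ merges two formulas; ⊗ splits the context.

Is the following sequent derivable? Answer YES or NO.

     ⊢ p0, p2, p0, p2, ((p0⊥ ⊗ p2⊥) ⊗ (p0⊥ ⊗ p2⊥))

Derivation (root first):
[⊗]  ⊢ p0, p2, p0, p2, ((p0⊥ ⊗ p2⊥) ⊗ (p0⊥ ⊗ p2⊥))
  [⊗]  ⊢ p0, p2, (p0⊥ ⊗ p2⊥)
    [Ax]  ⊢ p0, p0⊥
    [Ax]  ⊢ p2, p2⊥
  [⊗]  ⊢ p0, p2, (p0⊥ ⊗ p2⊥)
    [Ax]  ⊢ p0, p0⊥
    [Ax]  ⊢ p2, p2⊥

Result: YES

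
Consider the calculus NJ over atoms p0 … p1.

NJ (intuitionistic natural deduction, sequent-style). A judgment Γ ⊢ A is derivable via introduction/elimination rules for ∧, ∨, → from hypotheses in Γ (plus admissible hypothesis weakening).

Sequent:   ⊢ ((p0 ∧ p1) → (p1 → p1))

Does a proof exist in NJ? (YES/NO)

Proof tree:
[→I]  ⊢ ((p0 ∧ p1) → (p1 → p1))
  [Wk] (p0 ∧ p1) ⊢ (p1 → p1)
    [→I]  ⊢ (p1 → p1)
      [Ax] p1 ⊢ p1

Result: YES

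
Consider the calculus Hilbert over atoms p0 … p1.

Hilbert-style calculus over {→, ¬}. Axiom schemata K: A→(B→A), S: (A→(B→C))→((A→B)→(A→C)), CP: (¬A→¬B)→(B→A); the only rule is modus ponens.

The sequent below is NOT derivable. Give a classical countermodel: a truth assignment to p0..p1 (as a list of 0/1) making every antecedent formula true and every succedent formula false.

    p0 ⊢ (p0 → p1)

Search for a countermodel by truth-table:
  v=00: Γ:[p0=F] Δ:[(p0 → p1)=T] refutes=False
  v=01: Γ:[p0=F] Δ:[(p0 → p1)=T] refutes=False
  v=10: Γ:[p0=T] Δ:[(p0 → p1)=F] refutes=True  ← countermodel

Result: [1, 0]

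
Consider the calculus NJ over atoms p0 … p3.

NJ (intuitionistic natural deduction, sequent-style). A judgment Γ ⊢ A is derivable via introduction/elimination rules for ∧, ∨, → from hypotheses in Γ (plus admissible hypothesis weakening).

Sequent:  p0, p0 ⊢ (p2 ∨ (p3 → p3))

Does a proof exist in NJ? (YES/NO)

Derivation (root first):
[Wk] p0, p0 ⊢ (p2 ∨ (p3 → p3))
  [∨I₂] p0 ⊢ (p2 ∨ (p3 → p3))
    [Wk] p0 ⊢ (p3 → p3)
      [→I]  ⊢ (p3 → p3)
        [Ax] p3 ⊢ p3

Result: YES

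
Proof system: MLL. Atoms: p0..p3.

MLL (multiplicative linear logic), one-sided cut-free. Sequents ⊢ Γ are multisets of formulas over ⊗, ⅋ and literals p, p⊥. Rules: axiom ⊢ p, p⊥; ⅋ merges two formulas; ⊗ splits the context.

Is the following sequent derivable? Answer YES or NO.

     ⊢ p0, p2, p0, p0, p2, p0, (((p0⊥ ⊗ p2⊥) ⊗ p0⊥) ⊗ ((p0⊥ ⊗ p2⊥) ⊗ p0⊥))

Derivation (root first):
[⊗]  ⊢ p0, p2, p0, p0, p2, p0, (((p0⊥ ⊗ p2⊥) ⊗ p0⊥) ⊗ ((p0⊥ ⊗ p2⊥) ⊗ p0⊥))
  [⊗]  ⊢ p0, p2, p0, ((p0⊥ ⊗ p2⊥) ⊗ p0⊥)
    [⊗]  ⊢ p0, p2, (p0⊥ ⊗ p2⊥)
      [Ax]  ⊢ p0, p0⊥
      [Ax]  ⊢ p2, p2⊥
    [Ax]  ⊢ p0, p0⊥
  [⊗]  ⊢ p0, p2, p0, ((p0⊥ ⊗ p2⊥) ⊗ p0⊥)
    [⊗]  ⊢ p0, p2, (p0⊥ ⊗ p2⊥)
      [Ax]  ⊢ p0, p0⊥
      [Ax]  ⊢ p2, p2⊥
    [Ax]  ⊢ p0, p0⊥

Result: YES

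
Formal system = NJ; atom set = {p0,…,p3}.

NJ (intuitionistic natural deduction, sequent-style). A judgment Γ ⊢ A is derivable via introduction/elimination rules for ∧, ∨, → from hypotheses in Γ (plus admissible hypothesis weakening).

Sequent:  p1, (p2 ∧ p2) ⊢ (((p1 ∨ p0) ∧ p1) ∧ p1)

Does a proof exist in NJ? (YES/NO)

Derivation (root first):
[∧I] p1, (p2 ∧ p2) ⊢ (((p1 ∨ p0) ∧ p1) ∧ p1)
  [∧I] p1, (p2 ∧ p2) ⊢ ((p1 ∨ p0) ∧ p1)
    [∨I₁] p1, (p2 ∧ p2) ⊢ (p1 ∨ p0)
      [Wk] p1, (p2 ∧ p2) ⊢ p1
        [Ax] p1 ⊢ p1
    [Wk] p1, (p2 ∧ p2) ⊢ p1
      [Ax] p1 ⊢ p1
  [Wk] p1, (p2 ∧ p2) ⊢ p1
    [Ax] p1 ⊢ p1

Result: YES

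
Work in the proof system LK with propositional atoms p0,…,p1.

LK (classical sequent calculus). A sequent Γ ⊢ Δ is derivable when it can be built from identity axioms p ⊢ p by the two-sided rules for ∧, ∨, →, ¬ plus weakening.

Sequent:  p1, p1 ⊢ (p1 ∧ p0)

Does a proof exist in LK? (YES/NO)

Enumerate valuations to refute Γ ⊢ Δ:
  v=00: Γ:[p1=F, p1=F] Δ:[(p1 ∧ p0)=F] refutes=False
  v=01: Γ:[p1=T, p1=T] Δ:[(p1 ∧ p0)=F] refutes=True  ← countermodel

Result: NO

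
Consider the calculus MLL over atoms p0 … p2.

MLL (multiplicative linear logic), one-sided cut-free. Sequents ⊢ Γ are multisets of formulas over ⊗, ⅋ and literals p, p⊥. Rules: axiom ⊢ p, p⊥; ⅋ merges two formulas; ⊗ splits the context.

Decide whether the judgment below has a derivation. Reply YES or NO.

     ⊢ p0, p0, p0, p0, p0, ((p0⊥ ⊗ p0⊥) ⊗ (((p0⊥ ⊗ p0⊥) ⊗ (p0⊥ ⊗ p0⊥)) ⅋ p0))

Derivation (root first):
[⊗]  ⊢ p0, p0, p0, p0, p0, ((p0⊥ ⊗ p0⊥) ⊗ (((p0⊥ ⊗ p0⊥) ⊗ (p0⊥ ⊗ p0⊥)) ⅋ p0))
  [⊗]  ⊢ p0, p0, (p0⊥ ⊗ p0⊥)
    [Ax]  ⊢ p0, p0⊥
    [Ax]  ⊢ p0, p0⊥
  [⅋]  ⊢ p0, p0, p0, (((p0⊥ ⊗ p0⊥) ⊗ (p0⊥ ⊗ p0⊥)) ⅋ p0)
    [⊗]  ⊢ p0, p0, p0, p0, ((p0⊥ ⊗ p0⊥) ⊗ (p0⊥ ⊗ p0⊥))
      [⊗]  ⊢ p0, p0, (p0⊥ ⊗ p0⊥)
        [Ax]  ⊢ p0, p0⊥
        [Ax]  ⊢ p0, p0⊥
      [⊗]  ⊢ p0, p0, (p0⊥ ⊗ p0⊥)
        [Ax]  ⊢ p0, p0⊥
        [Ax]  ⊢ p0, p0⊥

Result: YES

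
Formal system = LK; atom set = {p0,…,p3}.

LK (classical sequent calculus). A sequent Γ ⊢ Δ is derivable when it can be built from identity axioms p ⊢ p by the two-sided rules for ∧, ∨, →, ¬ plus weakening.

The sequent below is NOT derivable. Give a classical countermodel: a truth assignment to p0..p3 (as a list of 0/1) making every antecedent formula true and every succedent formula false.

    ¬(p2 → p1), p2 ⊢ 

Enumerate valuations to refute Γ ⊢ Δ:
  v=0000: Γ:[¬(p2 → p1)=F, p2=F] Δ:[] refutes=False
  v=0001: Γ:[¬(p2 → p1)=F, p2=F] Δ:[] refutes=False
  v=0010: Γ:[¬(p2 → p1)=T, p2=T] Δ:[] refutes=True  ← countermodel

Result: [0, 0, 1, 0]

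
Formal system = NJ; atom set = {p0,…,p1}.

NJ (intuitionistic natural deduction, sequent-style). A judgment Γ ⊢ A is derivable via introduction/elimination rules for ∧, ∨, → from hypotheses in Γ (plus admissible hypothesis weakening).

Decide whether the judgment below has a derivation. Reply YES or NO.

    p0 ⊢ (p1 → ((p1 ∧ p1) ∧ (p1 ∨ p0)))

Proof tree:
[→I] p0 ⊢ (p1 → ((p1 ∧ p1) ∧ (p1 ∨ p0)))
  [∧I] p1, p0 ⊢ ((p1 ∧ p1) ∧ (p1 ∨ p0))
    [∧I] p1 ⊢ (p1 ∧ p1)
      [Ax] p1 ⊢ p1
      [Ax] p1 ⊢ p1
    [∨I₂] p0 ⊢ (p1 ∨ p0)
      [Ax] p0 ⊢ p0

Result: YES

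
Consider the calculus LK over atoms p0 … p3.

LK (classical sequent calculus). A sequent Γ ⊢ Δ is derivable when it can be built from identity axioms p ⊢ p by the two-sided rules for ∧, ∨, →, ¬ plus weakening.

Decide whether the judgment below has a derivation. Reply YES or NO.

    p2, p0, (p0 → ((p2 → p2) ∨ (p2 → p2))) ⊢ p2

Derivation (root first):
[→L] p2, p0, (p0 → ((p2 → p2) ∨ (p2 → p2))) ⊢ p2
  [Ax] p0 ⊢ p0
  [∨L] p2, ((p2 → p2) ∨ (p2 → p2)) ⊢ p2
    [→L] p2, (p2 → p2) ⊢ p2
      [Ax] p2 ⊢ p2
      [Ax] p2 ⊢ p2
    [→L] p2, (p2 → p2) ⊢ p2
      [Ax] p2 ⊢ p2
      [Ax] p2 ⊢ p2

Result: YES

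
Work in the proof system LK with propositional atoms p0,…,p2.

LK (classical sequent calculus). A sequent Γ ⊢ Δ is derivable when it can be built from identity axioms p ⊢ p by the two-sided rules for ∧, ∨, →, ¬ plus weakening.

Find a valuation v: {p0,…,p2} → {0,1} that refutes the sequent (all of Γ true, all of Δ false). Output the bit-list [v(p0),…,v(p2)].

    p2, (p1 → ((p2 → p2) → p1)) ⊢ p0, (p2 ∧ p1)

Enumerate valuations to refute Γ ⊢ Δ:
  v=000: Γ:[p2=F, (p1 → ((p2 → p2) → p1))=T] Δ:[p0=F, (p2 ∧ p1)=F] refutes=False
  v=001: Γ:[p2=T, (p1 → ((p2 → p2) → p1))=T] Δ:[p0=F, (p2 ∧ p1)=F] refutes=True  ← countermodel

Result: [0, 0, 1]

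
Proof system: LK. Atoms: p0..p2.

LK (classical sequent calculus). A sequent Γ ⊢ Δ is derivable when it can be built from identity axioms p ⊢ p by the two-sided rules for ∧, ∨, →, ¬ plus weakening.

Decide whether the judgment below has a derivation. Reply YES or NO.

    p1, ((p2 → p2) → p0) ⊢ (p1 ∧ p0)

Derivation (root first):
[→L] p1, ((p2 → p2) → p0) ⊢ (p1 ∧ p0)
  [→R]  ⊢ (p2 → p2)
    [Ax] p2 ⊢ p2
  [∧R] p1, p0 ⊢ (p1 ∧ p0)
    [Ax] p1 ⊢ p1
    [Ax] p0 ⊢ p0

Result: YES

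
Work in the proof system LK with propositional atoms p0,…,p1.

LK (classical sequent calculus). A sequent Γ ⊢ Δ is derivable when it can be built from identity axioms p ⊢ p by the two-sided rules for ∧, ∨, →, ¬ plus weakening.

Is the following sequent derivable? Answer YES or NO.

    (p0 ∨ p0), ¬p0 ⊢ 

Derivation (root first):
[¬L] (p0 ∨ p0), ¬p0 ⊢ 
  [∨L] (p0 ∨ p0) ⊢ p0
    [Ax] p0 ⊢ p0
    [Ax] p0 ⊢ p0

Result: YES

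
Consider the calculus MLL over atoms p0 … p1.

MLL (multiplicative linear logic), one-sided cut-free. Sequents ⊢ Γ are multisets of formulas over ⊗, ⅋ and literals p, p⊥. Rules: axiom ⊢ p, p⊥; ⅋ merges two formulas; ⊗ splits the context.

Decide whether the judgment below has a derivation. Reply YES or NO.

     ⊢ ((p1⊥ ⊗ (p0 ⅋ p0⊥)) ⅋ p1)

Derivation trace:
[⅋]  ⊢ ((p1⊥ ⊗ (p0 ⅋ p0⊥)) ⅋ p1)
  [⊗]  ⊢ p1, (p1⊥ ⊗ (p0 ⅋ p0⊥))
    [Ax]  ⊢ p1, p1⊥
    [⅋]  ⊢ (p0 ⅋ p0⊥)
      [Ax]  ⊢ p0, p0⊥

Result: YES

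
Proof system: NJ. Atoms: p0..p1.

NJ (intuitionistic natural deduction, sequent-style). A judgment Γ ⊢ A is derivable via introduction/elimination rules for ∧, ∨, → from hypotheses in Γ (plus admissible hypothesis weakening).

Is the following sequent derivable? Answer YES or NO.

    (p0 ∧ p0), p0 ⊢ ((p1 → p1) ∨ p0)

Derivation (root first):
[Wk] (p0 ∧ p0), p0 ⊢ ((p1 → p1) ∨ p0)
  [Wk] (p0 ∧ p0) ⊢ ((p1 → p1) ∨ p0)
    [∨I₁]  ⊢ ((p1 → p1) ∨ p0)
      [→I]  ⊢ (p1 → p1)
        [Ax] p1 ⊢ p1

Result: YES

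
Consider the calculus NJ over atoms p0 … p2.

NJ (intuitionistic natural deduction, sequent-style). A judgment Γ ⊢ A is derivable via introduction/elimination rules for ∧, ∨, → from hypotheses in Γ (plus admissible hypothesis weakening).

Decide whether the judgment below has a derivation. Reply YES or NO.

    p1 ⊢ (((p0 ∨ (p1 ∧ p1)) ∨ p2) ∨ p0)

Proof tree:
[∨I₁] p1 ⊢ (((p0 ∨ (p1 ∧ p1)) ∨ p2) ∨ p0)
  [∨I₁] p1 ⊢ ((p0 ∨ (p1 ∧ p1)) ∨ p2)
    [∨I₂] p1 ⊢ (p0 ∨ (p1 ∧ p1))
      [∧I] p1 ⊢ (p1 ∧ p1)
        [Ax] p1 ⊢ p1
        [Ax] p1 ⊢ p1

Result: YES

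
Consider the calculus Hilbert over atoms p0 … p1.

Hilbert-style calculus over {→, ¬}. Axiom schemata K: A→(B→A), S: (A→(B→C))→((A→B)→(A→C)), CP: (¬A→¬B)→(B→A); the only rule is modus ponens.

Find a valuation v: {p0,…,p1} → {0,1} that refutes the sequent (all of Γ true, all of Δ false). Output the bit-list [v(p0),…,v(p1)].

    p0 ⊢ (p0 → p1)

Enumerate valuations to refute Γ ⊢ Δ:
  v=00: Γ:[p0=F] Δ:[(p0 → p1)=T] refutes=False
  v=01: Γ:[p0=F] Δ:[(p0 → p1)=T] refutes=False
  v=10: Γ:[p0=T] Δ:[(p0 → p1)=F] refutes=True  ← countermodel

Result: [1, 0]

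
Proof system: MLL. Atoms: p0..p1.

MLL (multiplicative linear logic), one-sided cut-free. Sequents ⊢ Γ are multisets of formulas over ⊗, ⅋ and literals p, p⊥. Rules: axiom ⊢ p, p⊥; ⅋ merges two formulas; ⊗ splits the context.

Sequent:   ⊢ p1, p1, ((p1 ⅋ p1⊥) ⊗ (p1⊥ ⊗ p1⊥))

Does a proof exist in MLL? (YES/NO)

Derivation trace:
[⊗]  ⊢ p1, p1, ((p1 ⅋ p1⊥) ⊗ (p1⊥ ⊗ p1⊥))
  [⅋]  ⊢ (p1 ⅋ p1⊥)
    [Ax]  ⊢ p1, p1⊥
  [⊗]  ⊢ p1, p1, (p1⊥ ⊗ p1⊥)
    [Ax]  ⊢ p1, p1⊥
    [Ax]  ⊢ p1, p1⊥

Result: YES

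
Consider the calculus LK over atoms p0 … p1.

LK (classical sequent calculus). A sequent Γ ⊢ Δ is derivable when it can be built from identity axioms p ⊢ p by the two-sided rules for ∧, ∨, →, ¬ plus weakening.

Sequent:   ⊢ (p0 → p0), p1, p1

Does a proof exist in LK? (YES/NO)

Derivation (root first):
[WR]  ⊢ (p0 → p0), p1, p1
  [WR]  ⊢ (p0 → p0), p1
    [→R]  ⊢ (p0 → p0)
      [Ax] p0 ⊢ p0

Result: YES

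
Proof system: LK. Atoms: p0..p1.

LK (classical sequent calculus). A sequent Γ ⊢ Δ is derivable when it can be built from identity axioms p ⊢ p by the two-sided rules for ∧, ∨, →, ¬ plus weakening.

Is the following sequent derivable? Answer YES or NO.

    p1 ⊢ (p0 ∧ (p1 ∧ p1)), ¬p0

Derivation trace:
[¬R] p1 ⊢ (p0 ∧ (p1 ∧ p1)), ¬p0
  [∧R] p1, p0 ⊢ (p0 ∧ (p1 ∧ p1))
    [Ax] p0 ⊢ p0
    [∧R] p1 ⊢ (p1 ∧ p1)
      [Ax] p1 ⊢ p1
      [Ax] p1 ⊢ p1

Result: YES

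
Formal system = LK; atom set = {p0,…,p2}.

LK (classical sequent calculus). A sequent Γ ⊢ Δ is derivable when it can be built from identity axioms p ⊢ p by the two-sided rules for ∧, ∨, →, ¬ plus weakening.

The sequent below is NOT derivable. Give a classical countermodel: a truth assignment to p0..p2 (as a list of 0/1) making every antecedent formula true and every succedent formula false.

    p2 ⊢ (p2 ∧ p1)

Search for a countermodel by truth-table:
  v=000: Γ:[p2=F] Δ:[(p2 ∧ p1)=F] refutes=False
  v=001: Γ:[p2=T] Δ:[(p2 ∧ p1)=F] refutes=True  ← countermodel

Result: [0, 0, 1]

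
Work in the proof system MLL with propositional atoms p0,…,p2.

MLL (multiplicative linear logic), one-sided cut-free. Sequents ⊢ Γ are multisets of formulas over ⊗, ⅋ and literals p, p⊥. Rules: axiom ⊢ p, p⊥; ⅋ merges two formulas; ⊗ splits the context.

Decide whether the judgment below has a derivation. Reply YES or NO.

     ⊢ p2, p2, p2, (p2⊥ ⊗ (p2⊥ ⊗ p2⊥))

Derivation (root first):
[⊗]  ⊢ p2, p2, p2, (p2⊥ ⊗ (p2⊥ ⊗ p2⊥))
  [Ax]  ⊢ p2, p2⊥
  [⊗]  ⊢ p2, p2, (p2⊥ ⊗ p2⊥)
    [Ax]  ⊢ p2, p2⊥
    [Ax]  ⊢ p2, p2⊥

Result: YES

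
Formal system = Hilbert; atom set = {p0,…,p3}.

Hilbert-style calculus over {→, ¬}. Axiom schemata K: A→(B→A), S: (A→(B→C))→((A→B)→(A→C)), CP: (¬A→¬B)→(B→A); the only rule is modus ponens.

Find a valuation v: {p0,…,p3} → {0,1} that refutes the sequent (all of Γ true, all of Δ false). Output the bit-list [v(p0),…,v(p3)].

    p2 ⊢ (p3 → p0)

Search for a countermodel by truth-table:
  v=0000: Γ:[p2=F] Δ:[(p3 → p0)=T] refutes=False
  v=0001: Γ:[p2=F] Δ:[(p3 → p0)=F] refutes=False
  v=0010: Γ:[p2=T] Δ:[(p3 → p0)=T] refutes=False
  v=0011: Γ:[p2=T] Δ:[(p3 → p0)=F] refutes=True  ← countermodel

Result: [0, 0, 1, 1]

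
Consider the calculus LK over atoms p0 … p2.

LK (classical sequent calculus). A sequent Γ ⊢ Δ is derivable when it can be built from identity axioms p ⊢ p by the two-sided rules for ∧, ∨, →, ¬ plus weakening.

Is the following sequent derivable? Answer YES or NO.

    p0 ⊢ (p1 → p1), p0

Derivation trace:
[WR] p0 ⊢ (p1 → p1), p0
  [WL] p0 ⊢ (p1 → p1)
    [→R]  ⊢ (p1 → p1)
      [Ax] p1 ⊢ p1

Result: YES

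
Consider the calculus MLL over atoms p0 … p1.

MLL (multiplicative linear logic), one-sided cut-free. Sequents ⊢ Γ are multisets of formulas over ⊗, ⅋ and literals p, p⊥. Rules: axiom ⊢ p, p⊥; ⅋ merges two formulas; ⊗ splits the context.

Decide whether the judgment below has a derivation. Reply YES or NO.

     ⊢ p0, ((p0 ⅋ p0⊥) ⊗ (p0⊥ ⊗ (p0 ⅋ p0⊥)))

Derivation (root first):
[⊗]  ⊢ p0, ((p0 ⅋ p0⊥) ⊗ (p0⊥ ⊗ (p0 ⅋ p0⊥)))
  [⅋]  ⊢ (p0 ⅋ p0⊥)
    [Ax]  ⊢ p0, p0⊥
  [⊗]  ⊢ p0, (p0⊥ ⊗ (p0 ⅋ p0⊥))
    [Ax]  ⊢ p0, p0⊥
    [⅋]  ⊢ (p0 ⅋ p0⊥)
      [Ax]  ⊢ p0, p0⊥

Result: YES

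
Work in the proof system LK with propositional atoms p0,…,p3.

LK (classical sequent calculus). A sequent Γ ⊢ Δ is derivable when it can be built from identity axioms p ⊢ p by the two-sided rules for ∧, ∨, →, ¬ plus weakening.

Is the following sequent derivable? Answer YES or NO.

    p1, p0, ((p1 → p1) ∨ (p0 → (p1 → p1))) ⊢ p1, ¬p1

Derivation (root first):
[∨L] p1, p0, ((p1 → p1) ∨ (p0 → (p1 → p1))) ⊢ p1, ¬p1
  [→L] p1, (p1 → p1) ⊢ p1
    [Ax] p1 ⊢ p1
    [Ax] p1 ⊢ p1
  [→L] p0, (p0 → (p1 → p1)) ⊢ p1, ¬p1
    [Ax] p0 ⊢ p0
    [¬R] (p1 → p1) ⊢ p1, ¬p1
      [→L] p1, (p1 → p1) ⊢ p1
        [Ax] p1 ⊢ p1
        [Ax] p1 ⊢ p1

Result: YES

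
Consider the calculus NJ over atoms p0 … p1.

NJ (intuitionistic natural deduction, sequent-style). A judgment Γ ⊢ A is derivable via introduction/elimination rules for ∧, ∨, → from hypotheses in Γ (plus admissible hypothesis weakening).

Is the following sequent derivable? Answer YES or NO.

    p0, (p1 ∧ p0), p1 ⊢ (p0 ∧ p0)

Derivation (root first):
[Wk] p0, (p1 ∧ p0), p1 ⊢ (p0 ∧ p0)
  [Wk] p0, (p1 ∧ p0) ⊢ (p0 ∧ p0)
    [∧I] p0 ⊢ (p0 ∧ p0)
      [Ax] p0 ⊢ p0
      [Ax] p0 ⊢ p0

Result: YES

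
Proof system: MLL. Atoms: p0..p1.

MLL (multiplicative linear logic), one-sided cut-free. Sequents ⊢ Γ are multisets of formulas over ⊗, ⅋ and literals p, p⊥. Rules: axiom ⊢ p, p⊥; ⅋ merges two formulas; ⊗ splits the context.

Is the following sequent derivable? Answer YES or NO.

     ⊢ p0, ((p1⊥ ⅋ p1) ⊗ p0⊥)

Derivation (root first):
[⊗]  ⊢ p0, ((p1⊥ ⅋ p1) ⊗ p0⊥)
  [⅋]  ⊢ (p1⊥ ⅋ p1)
    [Ax]  ⊢ p1, p1⊥
  [Ax]  ⊢ p0, p0⊥

Result: YES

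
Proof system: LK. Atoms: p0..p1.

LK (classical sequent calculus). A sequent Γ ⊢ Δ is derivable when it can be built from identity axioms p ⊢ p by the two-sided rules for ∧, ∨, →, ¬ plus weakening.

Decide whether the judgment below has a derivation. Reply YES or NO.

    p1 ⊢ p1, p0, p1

Proof tree:
[WR] p1 ⊢ p1, p0, p1
  [WR] p1 ⊢ p1, p0
    [Ax] p1 ⊢ p1

Result: YES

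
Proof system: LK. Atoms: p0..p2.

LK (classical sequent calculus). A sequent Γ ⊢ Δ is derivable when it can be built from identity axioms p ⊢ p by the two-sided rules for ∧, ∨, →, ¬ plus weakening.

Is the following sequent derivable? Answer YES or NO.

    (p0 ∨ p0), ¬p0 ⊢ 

Derivation trace:
[¬L] (p0 ∨ p0), ¬p0 ⊢ 
  [∨L] (p0 ∨ p0) ⊢ p0
    [Ax] p0 ⊢ p0
    [Ax] p0 ⊢ p0

Result: YES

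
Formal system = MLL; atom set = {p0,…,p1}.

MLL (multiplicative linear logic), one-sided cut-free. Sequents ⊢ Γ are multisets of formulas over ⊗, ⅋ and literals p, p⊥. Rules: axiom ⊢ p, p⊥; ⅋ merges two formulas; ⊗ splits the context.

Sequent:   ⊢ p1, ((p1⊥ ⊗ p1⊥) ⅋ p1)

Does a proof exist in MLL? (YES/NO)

Derivation (root first):
[⅋]  ⊢ p1, ((p1⊥ ⊗ p1⊥) ⅋ p1)
  [⊗]  ⊢ p1, p1, (p1⊥ ⊗ p1⊥)
    [Ax]  ⊢ p1, p1⊥
    [Ax]  ⊢ p1, p1⊥

Result: YES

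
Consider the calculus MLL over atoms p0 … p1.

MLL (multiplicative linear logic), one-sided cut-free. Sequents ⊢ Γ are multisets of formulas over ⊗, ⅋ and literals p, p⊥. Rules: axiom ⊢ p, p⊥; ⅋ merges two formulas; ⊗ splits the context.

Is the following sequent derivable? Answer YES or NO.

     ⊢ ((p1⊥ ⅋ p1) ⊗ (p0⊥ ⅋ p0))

Derivation trace:
[⊗]  ⊢ ((p1⊥ ⅋ p1) ⊗ (p0⊥ ⅋ p0))
  [⅋]  ⊢ (p1⊥ ⅋ p1)
    [Ax]  ⊢ p1, p1⊥
  [⅋]  ⊢ (p0⊥ ⅋ p0)
    [Ax]  ⊢ p0, p0⊥

Result: YES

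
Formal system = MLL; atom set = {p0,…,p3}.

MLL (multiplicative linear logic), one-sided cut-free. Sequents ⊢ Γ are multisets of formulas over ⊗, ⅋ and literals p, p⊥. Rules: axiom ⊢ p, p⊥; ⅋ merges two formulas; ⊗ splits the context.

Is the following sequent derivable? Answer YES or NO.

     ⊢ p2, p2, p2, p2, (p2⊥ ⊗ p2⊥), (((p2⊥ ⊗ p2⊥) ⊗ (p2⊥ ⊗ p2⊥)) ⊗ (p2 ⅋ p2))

Derivation trace:
[⊗]  ⊢ p2, p2, p2, p2, (p2⊥ ⊗ p2⊥), (((p2⊥ ⊗ p2⊥) ⊗ (p2⊥ ⊗ p2⊥)) ⊗ (p2 ⅋ p2))
  [⊗]  ⊢ p2, p2, p2, p2, ((p2⊥ ⊗ p2⊥) ⊗ (p2⊥ ⊗ p2⊥))
    [⊗]  ⊢ p2, p2, (p2⊥ ⊗ p2⊥)
      [Ax]  ⊢ p2, p2⊥
      [Ax]  ⊢ p2, p2⊥
    [⊗]  ⊢ p2, p2, (p2⊥ ⊗ p2⊥)
      [Ax]  ⊢ p2, p2⊥
      [Ax]  ⊢ p2, p2⊥
  [⅋]  ⊢ (p2⊥ ⊗ p2⊥), (p2 ⅋ p2)
    [⊗]  ⊢ p2, p2, (p2⊥ ⊗ p2⊥)
      [Ax]  ⊢ p2, p2⊥
      [Ax]  ⊢ p2, p2⊥

Result: YES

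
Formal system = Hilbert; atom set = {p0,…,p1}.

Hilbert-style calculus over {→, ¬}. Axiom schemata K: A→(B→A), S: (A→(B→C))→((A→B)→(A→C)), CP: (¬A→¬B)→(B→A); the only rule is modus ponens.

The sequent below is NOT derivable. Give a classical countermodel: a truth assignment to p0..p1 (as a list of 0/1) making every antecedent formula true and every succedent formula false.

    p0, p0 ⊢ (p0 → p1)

Enumerate valuations to refute Γ ⊢ Δ:
  v=00: Γ:[p0=F, p0=F] Δ:[(p0 → p1)=T] refutes=False
  v=01: Γ:[p0=F, p0=F] Δ:[(p0 → p1)=T] refutes=False
  v=10: Γ:[p0=T, p0=T] Δ:[(p0 → p1)=F] refutes=True  ← countermodel

Result: [1, 0]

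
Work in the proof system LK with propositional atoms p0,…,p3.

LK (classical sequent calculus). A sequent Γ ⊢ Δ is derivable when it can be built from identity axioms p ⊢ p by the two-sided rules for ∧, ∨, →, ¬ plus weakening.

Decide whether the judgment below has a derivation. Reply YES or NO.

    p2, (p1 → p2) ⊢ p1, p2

Derivation (root first):
[→L] p2, (p1 → p2) ⊢ p1, p2
  [WR] p2 ⊢ p2, p1
    [Ax] p2 ⊢ p2
  [WR] p2 ⊢ p2, p1
    [Ax] p2 ⊢ p2

Result: YES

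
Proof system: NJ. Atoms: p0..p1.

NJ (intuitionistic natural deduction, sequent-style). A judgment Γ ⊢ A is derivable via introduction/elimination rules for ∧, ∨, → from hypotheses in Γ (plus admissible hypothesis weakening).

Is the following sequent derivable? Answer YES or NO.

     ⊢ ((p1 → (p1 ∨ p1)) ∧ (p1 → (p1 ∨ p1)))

Derivation trace:
[∧I]  ⊢ ((p1 → (p1 ∨ p1)) ∧ (p1 → (p1 ∨ p1)))
  [→I]  ⊢ (p1 → (p1 ∨ p1))
    [∨I₂] p1 ⊢ (p1 ∨ p1)
      [Ax] p1 ⊢ p1
  [→I]  ⊢ (p1 → (p1 ∨ p1))
    [∨I₂] p1 ⊢ (p1 ∨ p1)
      [Ax] p1 ⊢ p1

Result: YES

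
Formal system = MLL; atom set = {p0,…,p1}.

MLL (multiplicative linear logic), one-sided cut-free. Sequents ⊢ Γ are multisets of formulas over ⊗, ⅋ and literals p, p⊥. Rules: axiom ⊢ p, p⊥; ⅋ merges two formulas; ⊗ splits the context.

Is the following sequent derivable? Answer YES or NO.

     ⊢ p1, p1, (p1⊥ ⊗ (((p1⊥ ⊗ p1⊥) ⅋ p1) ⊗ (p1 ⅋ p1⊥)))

Derivation trace:
[⊗]  ⊢ p1, p1, (p1⊥ ⊗ (((p1⊥ ⊗ p1⊥) ⅋ p1) ⊗ (p1 ⅋ p1⊥)))
  [Ax]  ⊢ p1, p1⊥
  [⊗]  ⊢ p1, (((p1⊥ ⊗ p1⊥) ⅋ p1) ⊗ (p1 ⅋ p1⊥))
    [⅋]  ⊢ p1, ((p1⊥ ⊗ p1⊥) ⅋ p1)
      [⊗]  ⊢ p1, p1, (p1⊥ ⊗ p1⊥)
        [Ax]  ⊢ p1, p1⊥
        [Ax]  ⊢ p1, p1⊥
    [⅋]  ⊢ (p1 ⅋ p1⊥)
      [Ax]  ⊢ p1, p1⊥

Result: YES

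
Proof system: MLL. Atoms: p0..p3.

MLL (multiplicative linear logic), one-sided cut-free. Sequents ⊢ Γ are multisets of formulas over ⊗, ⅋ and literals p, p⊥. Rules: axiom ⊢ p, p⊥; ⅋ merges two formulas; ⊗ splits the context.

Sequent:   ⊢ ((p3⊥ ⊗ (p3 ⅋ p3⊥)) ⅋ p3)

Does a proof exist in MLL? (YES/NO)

Derivation trace:
[⅋]  ⊢ ((p3⊥ ⊗ (p3 ⅋ p3⊥)) ⅋ p3)
  [⊗]  ⊢ p3, (p3⊥ ⊗ (p3 ⅋ p3⊥))
    [Ax]  ⊢ p3, p3⊥
    [⅋]  ⊢ (p3 ⅋ p3⊥)
      [Ax]  ⊢ p3, p3⊥

Result: YES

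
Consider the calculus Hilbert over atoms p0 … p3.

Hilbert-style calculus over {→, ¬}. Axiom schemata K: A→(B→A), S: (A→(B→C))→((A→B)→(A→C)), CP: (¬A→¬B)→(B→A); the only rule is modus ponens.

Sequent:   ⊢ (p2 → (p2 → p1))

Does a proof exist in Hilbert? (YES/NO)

Search for a countermodel by truth-table:
  v=0000: Γ:[] Δ:[(p2 → (p2 → p1))=T] refutes=False
  v=0001: Γ:[] Δ:[(p2 → (p2 → p1))=T] refutes=False
  v=0010: Γ:[] Δ:[(p2 → (p2 → p1))=F] refutes=True  ← countermodel

Result: NO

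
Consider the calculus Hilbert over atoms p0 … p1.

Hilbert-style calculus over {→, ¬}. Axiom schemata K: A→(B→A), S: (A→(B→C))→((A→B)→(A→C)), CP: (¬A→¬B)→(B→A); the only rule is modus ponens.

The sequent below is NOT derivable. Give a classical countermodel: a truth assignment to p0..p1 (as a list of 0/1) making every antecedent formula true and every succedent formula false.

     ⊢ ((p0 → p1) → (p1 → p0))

Search for a countermodel by truth-table:
  v=00: Γ:[] Δ:[((p0 → p1) → (p1 → p0))=T] refutes=False
  v=01: Γ:[] Δ:[((p0 → p1) → (p1 → p0))=F] refutes=True  ← countermodel

Result: [0, 1]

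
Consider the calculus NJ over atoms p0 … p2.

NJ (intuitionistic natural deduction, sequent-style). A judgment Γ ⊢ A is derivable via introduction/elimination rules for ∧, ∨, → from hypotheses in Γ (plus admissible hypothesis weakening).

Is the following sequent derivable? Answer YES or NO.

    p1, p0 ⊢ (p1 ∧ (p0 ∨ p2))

Derivation (root first):
[∧I] p1, p0 ⊢ (p1 ∧ (p0 ∨ p2))
  [Ax] p1 ⊢ p1
  [∨I₁] p0 ⊢ (p0 ∨ p2)
    [Ax] p0 ⊢ p0

Result: YES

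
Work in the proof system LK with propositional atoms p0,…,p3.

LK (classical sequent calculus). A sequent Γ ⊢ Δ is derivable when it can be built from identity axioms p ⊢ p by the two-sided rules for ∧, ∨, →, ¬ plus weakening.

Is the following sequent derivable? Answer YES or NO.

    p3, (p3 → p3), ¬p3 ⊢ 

Derivation trace:
[¬L] p3, (p3 → p3), ¬p3 ⊢ 
  [→L] p3, (p3 → p3) ⊢ p3
    [Ax] p3 ⊢ p3
    [Ax] p3 ⊢ p3

Result: YES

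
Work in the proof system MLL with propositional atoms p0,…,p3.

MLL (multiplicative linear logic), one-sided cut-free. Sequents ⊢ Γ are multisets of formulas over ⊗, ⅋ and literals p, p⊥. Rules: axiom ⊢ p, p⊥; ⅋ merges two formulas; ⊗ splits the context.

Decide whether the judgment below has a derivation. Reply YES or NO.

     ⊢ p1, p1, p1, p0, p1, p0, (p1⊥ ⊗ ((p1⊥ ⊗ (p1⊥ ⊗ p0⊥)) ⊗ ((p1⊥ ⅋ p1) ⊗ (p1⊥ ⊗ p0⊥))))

Derivation trace:
[⊗]  ⊢ p1, p1, p1, p0, p1, p0, (p1⊥ ⊗ ((p1⊥ ⊗ (p1⊥ ⊗ p0⊥)) ⊗ ((p1⊥ ⅋ p1) ⊗ (p1⊥ ⊗ p0⊥))))
  [Ax]  ⊢ p1, p1⊥
  [⊗]  ⊢ p1, p1, p0, p1, p0, ((p1⊥ ⊗ (p1⊥ ⊗ p0⊥)) ⊗ ((p1⊥ ⅋ p1) ⊗ (p1⊥ ⊗ p0⊥)))
    [⊗]  ⊢ p1, p1, p0, (p1⊥ ⊗ (p1⊥ ⊗ p0⊥))
      [Ax]  ⊢ p1, p1⊥
      [⊗]  ⊢ p1, p0, (p1⊥ ⊗ p0⊥)
        [Ax]  ⊢ p1, p1⊥
        [Ax]  ⊢ p0, p0⊥
    [⊗]  ⊢ p1, p0, ((p1⊥ ⅋ p1) ⊗ (p1⊥ ⊗ p0⊥))
      [⅋]  ⊢ (p1⊥ ⅋ p1)
        [Ax]  ⊢ p1, p1⊥
      [⊗]  ⊢ p1, p0, (p1⊥ ⊗ p0⊥)
        [Ax]  ⊢ p1, p1⊥
        [Ax]  ⊢ p0, p0⊥

Result: YES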